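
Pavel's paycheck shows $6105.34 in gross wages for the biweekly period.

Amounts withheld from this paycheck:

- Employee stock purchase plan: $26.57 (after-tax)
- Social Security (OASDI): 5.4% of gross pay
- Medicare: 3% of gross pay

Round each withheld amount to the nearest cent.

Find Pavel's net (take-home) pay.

$5565.92

Social Security (OASDI): $6105.34 × 0.054 = $329.69
Medicare: $6105.34 × 0.03 = $183.16
Employee stock purchase plan: $26.57
Total deductions = $329.69 + $183.16 + $26.57 = $539.42
Net pay = $6105.34 − $539.42 = $5565.92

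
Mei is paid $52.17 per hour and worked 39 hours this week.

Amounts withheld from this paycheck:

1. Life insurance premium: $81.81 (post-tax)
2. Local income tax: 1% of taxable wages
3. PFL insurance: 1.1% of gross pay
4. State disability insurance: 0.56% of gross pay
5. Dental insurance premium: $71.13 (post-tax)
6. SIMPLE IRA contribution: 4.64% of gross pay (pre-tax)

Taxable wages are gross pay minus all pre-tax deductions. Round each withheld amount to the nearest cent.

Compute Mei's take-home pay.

$1,734.11

Gross pay: 39 × $52.17 = $2,034.63
SIMPLE IRA contribution: $2,034.63 × 0.0464 = $94.41
Taxable wages = $2,034.63 − $94.41 = $1,940.22
Local income tax: $1,940.22 × 0.01 = $19.40
PFL insurance: $2,034.63 × 0.011 = $22.38
State disability insurance: $2,034.63 × 0.0056 = $11.39
Dental insurance premium: $71.13
Life insurance premium: $81.81
Total deductions = $94.41 + $19.40 + $22.38 + $11.39 + $71.13 + $81.81 = $300.52
Net pay = $2,034.63 − $300.52 = $1,734.11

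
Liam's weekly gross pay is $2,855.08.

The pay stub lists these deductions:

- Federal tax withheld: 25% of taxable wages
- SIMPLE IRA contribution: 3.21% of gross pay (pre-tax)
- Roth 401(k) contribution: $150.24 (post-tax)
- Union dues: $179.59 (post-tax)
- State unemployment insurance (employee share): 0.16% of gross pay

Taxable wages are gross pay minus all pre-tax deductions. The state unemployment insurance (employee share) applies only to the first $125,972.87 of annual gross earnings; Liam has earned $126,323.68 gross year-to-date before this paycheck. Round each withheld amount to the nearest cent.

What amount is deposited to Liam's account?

SIMPLE IRA contribution: $2,855.08 × 0.0321 = $91.65
Taxable wages = $2,855.08 − $91.65 = $2,763.43
Federal tax withheld: $2,763.43 × 0.25 = $690.86
State unemployment insurance (employee share): annual cap $125,972.87 already reached (YTD $126,323.68), so $0.00
Roth 401(k) contribution: $150.24
Union dues: $179.59
Total deductions = $91.65 + $690.86 + $0.00 + $150.24 + $179.59 = $1,112.34
Net pay = $2,855.08 − $1,112.34 = $1,742.74

$1,742.74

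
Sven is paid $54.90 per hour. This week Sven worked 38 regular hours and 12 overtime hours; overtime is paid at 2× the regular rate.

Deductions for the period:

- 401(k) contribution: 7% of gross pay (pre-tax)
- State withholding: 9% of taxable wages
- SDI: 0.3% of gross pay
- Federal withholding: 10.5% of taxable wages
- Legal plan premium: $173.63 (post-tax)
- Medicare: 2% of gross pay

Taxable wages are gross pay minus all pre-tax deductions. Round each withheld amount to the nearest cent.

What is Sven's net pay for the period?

$2,296.33

Regular pay: 38 × $54.90 = $2,086.20
Overtime pay: 12 × $54.90 × 2 = $1,317.60
Gross pay = $2,086.20 + $1,317.60 = $3,403.80
401(k) contribution: $3,403.80 × 0.07 = $238.27
Taxable wages = $3,403.80 − $238.27 = $3,165.53
Federal withholding: $3,165.53 × 0.105 = $332.38
State withholding: $3,165.53 × 0.09 = $284.90
Medicare: $3,403.80 × 0.02 = $68.08
SDI: $3,403.80 × 0.003 = $10.21
Legal plan premium: $173.63
Total deductions = $238.27 + $332.38 + $284.90 + $68.08 + $10.21 + $173.63 = $1,107.47
Net pay = $3,403.80 − $1,107.47 = $2,296.33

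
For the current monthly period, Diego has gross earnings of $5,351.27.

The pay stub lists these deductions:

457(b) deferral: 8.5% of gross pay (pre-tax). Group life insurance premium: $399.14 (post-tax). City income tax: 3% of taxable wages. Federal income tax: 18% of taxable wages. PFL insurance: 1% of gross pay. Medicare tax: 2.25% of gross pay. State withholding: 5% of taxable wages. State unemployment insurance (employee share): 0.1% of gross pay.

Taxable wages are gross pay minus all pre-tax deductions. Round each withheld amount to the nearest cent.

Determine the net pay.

457(b) deferral: $5,351.27 × 0.085 = $454.86
Taxable wages = $5,351.27 − $454.86 = $4,896.41
City income tax: $4,896.41 × 0.03 = $146.89
State withholding: $4,896.41 × 0.05 = $244.82
Federal income tax: $4,896.41 × 0.18 = $881.35
State unemployment insurance (employee share): $5,351.27 × 0.001 = $5.35
Medicare tax: $5,351.27 × 0.0225 = $120.40
PFL insurance: $5,351.27 × 0.01 = $53.51
Group life insurance premium: $399.14
Total deductions = $454.86 + $146.89 + $244.82 + $881.35 + $5.35 + $120.40 + $53.51 + $399.14 = $2,306.32
Net pay = $5,351.27 − $2,306.32 = $3,044.95

$3,044.95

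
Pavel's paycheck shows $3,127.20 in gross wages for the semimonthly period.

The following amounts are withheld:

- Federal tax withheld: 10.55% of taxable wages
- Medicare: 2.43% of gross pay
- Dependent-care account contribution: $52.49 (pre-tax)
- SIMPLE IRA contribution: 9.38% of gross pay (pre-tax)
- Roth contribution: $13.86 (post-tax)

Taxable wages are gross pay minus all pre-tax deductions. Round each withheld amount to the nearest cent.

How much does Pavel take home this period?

$2,398.09

SIMPLE IRA contribution: $3,127.20 × 0.0938 = $293.33
Dependent-care account contribution: $52.49
Pre-tax total = $293.33 + $52.49 = $345.82
Taxable wages = $3,127.20 − $345.82 = $2,781.38
Federal tax withheld: $2,781.38 × 0.1055 = $293.44
Medicare: $3,127.20 × 0.0243 = $75.99
Roth contribution: $13.86
Total deductions = $293.33 + $52.49 + $293.44 + $75.99 + $13.86 = $729.11
Net pay = $3,127.20 − $729.11 = $2,398.09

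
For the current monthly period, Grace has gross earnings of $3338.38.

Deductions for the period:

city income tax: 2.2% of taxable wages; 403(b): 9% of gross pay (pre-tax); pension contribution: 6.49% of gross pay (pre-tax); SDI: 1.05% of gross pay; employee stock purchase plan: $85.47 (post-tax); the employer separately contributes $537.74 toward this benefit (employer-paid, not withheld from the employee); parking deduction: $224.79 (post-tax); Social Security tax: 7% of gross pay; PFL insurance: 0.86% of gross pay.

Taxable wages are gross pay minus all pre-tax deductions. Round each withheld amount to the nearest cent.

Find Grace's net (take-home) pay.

Pension contribution: $3338.38 × 0.0649 = $216.66
403(b): $3338.38 × 0.09 = $300.45
Pre-tax total = $216.66 + $300.45 = $517.11
Taxable wages = $3338.38 − $517.11 = $2821.27
City income tax: $2821.27 × 0.022 = $62.07
PFL insurance: $3338.38 × 0.0086 = $28.71
SDI: $3338.38 × 0.0105 = $35.05
Social Security tax: $3338.38 × 0.07 = $233.69
Parking deduction: $224.79
Employee stock purchase plan: $85.47
(Employer's $537.74 toward employee stock purchase plan is not withheld from the employee.)
Total deductions = $216.66 + $300.45 + $62.07 + $28.71 + $35.05 + $233.69 + $224.79 + $85.47 = $1186.89
Net pay = $3338.38 − $1186.89 = $2151.49

$2151.49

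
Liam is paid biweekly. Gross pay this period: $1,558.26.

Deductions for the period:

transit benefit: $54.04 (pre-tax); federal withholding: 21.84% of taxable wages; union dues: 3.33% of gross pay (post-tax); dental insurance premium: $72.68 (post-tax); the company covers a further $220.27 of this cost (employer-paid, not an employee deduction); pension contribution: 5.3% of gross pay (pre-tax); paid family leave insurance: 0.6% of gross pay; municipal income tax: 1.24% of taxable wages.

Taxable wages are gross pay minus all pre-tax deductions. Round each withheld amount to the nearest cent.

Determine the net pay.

$959.60

Pension contribution: $1,558.26 × 0.053 = $82.59
Transit benefit: $54.04
Pre-tax total = $82.59 + $54.04 = $136.63
Taxable wages = $1,558.26 − $136.63 = $1,421.63
Municipal income tax: $1,421.63 × 0.0124 = $17.63
Federal withholding: $1,421.63 × 0.2184 = $310.48
Paid family leave insurance: $1,558.26 × 0.006 = $9.35
Union dues: $1,558.26 × 0.0333 = $51.89
Dental insurance premium: $72.68
(Employer's $220.27 toward dental insurance premium is not withheld from the employee.)
Total deductions = $82.59 + $54.04 + $17.63 + $310.48 + $9.35 + $51.89 + $72.68 = $598.66
Net pay = $1,558.26 − $598.66 = $959.60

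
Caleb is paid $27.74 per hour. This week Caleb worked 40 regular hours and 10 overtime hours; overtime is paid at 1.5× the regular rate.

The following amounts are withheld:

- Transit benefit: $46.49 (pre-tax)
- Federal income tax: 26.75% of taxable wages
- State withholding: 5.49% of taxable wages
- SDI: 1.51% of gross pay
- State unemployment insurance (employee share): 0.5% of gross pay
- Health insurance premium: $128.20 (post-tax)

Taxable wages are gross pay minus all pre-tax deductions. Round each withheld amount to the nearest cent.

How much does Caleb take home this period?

$843.44

Regular pay: 40 × $27.74 = $1,109.60
Overtime pay: 10 × $27.74 × 1.5 = $416.10
Gross pay = $1,109.60 + $416.10 = $1,525.70
Transit benefit: $46.49
Taxable wages = $1,525.70 − $46.49 = $1,479.21
Federal income tax: $1,479.21 × 0.2675 = $395.69
State withholding: $1,479.21 × 0.0549 = $81.21
State unemployment insurance (employee share): $1,525.70 × 0.005 = $7.63
SDI: $1,525.70 × 0.0151 = $23.04
Health insurance premium: $128.20
Total deductions = $46.49 + $395.69 + $81.21 + $7.63 + $23.04 + $128.20 = $682.26
Net pay = $1,525.70 − $682.26 = $843.44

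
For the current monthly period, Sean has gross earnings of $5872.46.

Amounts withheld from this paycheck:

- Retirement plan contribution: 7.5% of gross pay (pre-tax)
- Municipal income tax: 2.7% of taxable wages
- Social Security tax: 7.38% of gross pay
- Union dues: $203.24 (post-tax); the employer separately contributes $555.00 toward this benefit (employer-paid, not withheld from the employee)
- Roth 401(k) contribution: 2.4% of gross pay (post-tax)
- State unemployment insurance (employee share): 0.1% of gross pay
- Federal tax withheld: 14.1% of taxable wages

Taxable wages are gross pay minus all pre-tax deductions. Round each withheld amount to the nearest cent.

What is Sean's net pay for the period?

Retirement plan contribution: $5872.46 × 0.075 = $440.43
Taxable wages = $5872.46 − $440.43 = $5432.03
Municipal income tax: $5432.03 × 0.027 = $146.66
Federal tax withheld: $5432.03 × 0.141 = $765.92
Social Security tax: $5872.46 × 0.0738 = $433.39
State unemployment insurance (employee share): $5872.46 × 0.001 = $5.87
Roth 401(k) contribution: $5872.46 × 0.024 = $140.94
Union dues: $203.24
(Employer's $555.00 toward union dues is not withheld from the employee.)
Total deductions = $440.43 + $146.66 + $765.92 + $433.39 + $5.87 + $140.94 + $203.24 = $2136.45
Net pay = $5872.46 − $2136.45 = $3736.01

$3736.01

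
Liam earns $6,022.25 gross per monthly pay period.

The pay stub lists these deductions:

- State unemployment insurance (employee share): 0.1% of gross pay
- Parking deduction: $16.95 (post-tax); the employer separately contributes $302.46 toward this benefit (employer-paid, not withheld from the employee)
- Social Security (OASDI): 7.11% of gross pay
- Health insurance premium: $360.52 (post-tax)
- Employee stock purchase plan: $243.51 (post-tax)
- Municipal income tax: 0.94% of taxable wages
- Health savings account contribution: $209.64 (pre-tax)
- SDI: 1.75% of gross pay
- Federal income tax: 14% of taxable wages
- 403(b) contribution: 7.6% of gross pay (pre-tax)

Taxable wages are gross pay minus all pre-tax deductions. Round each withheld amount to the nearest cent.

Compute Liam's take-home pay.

403(b) contribution: $6,022.25 × 0.076 = $457.69
Health savings account contribution: $209.64
Pre-tax total = $457.69 + $209.64 = $667.33
Taxable wages = $6,022.25 − $667.33 = $5,354.92
Federal income tax: $5,354.92 × 0.14 = $749.69
Municipal income tax: $5,354.92 × 0.0094 = $50.34
Social Security (OASDI): $6,022.25 × 0.0711 = $428.18
State unemployment insurance (employee share): $6,022.25 × 0.001 = $6.02
SDI: $6,022.25 × 0.0175 = $105.39
Health insurance premium: $360.52
Parking deduction: $16.95
Employee stock purchase plan: $243.51
(Employer's $302.46 toward parking deduction is not withheld from the employee.)
Total deductions = $457.69 + $209.64 + $749.69 + $50.34 + $428.18 + $6.02 + $105.39 + $360.52 + $16.95 + $243.51 = $2,627.93
Net pay = $6,022.25 − $2,627.93 = $3,394.32

$3,394.32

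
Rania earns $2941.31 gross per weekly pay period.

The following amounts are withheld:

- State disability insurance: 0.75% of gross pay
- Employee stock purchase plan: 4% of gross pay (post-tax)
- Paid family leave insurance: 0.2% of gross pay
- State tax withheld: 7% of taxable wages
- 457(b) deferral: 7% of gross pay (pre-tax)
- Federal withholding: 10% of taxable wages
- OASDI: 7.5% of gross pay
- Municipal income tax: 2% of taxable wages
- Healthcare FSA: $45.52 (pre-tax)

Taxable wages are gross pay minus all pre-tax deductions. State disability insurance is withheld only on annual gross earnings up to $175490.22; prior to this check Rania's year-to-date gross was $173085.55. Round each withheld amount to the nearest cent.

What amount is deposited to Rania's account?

Healthcare FSA: $45.52
457(b) deferral: $2941.31 × 0.07 = $205.89
Pre-tax total = $45.52 + $205.89 = $251.41
Taxable wages = $2941.31 − $251.41 = $2689.90
Federal withholding: $2689.90 × 0.1 = $268.99
Municipal income tax: $2689.90 × 0.02 = $53.80
State tax withheld: $2689.90 × 0.07 = $188.29
OASDI: $2941.31 × 0.075 = $220.60
Paid family leave insurance: $2941.31 × 0.002 = $5.88
State disability insurance: only $175490.22 − $173085.55 = $2404.67 of this check is subject → $2404.67 × 0.0075 = $18.04
Employee stock purchase plan: $2941.31 × 0.04 = $117.65
Total deductions = $45.52 + $205.89 + $268.99 + $53.80 + $188.29 + $220.60 + $5.88 + $18.04 + $117.65 = $1124.66
Net pay = $2941.31 − $1124.66 = $1816.65

$1816.65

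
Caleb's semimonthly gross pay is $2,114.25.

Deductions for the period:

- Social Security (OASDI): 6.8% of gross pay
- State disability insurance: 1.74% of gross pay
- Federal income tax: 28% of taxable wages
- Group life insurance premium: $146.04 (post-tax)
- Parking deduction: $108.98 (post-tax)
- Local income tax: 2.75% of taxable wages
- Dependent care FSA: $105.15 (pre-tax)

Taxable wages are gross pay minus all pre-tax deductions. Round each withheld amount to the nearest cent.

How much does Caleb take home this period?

Dependent care FSA: $105.15
Taxable wages = $2,114.25 − $105.15 = $2,009.10
Local income tax: $2,009.10 × 0.0275 = $55.25
Federal income tax: $2,009.10 × 0.28 = $562.55
State disability insurance: $2,114.25 × 0.0174 = $36.79
Social Security (OASDI): $2,114.25 × 0.068 = $143.77
Parking deduction: $108.98
Group life insurance premium: $146.04
Total deductions = $105.15 + $55.25 + $562.55 + $36.79 + $143.77 + $108.98 + $146.04 = $1,158.53
Net pay = $2,114.25 − $1,158.53 = $955.72

$955.72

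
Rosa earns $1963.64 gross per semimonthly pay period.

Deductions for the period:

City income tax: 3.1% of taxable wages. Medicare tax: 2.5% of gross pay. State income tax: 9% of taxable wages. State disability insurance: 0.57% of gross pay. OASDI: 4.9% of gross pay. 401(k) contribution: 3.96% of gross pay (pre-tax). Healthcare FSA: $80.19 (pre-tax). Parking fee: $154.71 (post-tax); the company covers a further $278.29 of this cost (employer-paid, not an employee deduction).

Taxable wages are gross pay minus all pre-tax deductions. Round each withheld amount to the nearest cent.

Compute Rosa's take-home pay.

$1275.99

401(k) contribution: $1963.64 × 0.0396 = $77.76
Healthcare FSA: $80.19
Pre-tax total = $77.76 + $80.19 = $157.95
Taxable wages = $1963.64 − $157.95 = $1805.69
City income tax: $1805.69 × 0.031 = $55.98
State income tax: $1805.69 × 0.09 = $162.51
State disability insurance: $1963.64 × 0.0057 = $11.19
OASDI: $1963.64 × 0.049 = $96.22
Medicare tax: $1963.64 × 0.025 = $49.09
Parking fee: $154.71
(Employer's $278.29 toward parking fee is not withheld from the employee.)
Total deductions = $77.76 + $80.19 + $55.98 + $162.51 + $11.19 + $96.22 + $49.09 + $154.71 = $687.65
Net pay = $1963.64 − $687.65 = $1275.99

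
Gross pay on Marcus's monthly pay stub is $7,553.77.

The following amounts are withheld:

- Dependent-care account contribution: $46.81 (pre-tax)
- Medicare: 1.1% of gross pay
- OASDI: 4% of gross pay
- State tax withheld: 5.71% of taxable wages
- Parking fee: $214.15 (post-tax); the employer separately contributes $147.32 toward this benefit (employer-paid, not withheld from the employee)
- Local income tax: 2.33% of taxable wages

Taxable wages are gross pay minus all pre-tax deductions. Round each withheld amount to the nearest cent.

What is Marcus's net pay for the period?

Dependent-care account contribution: $46.81
Taxable wages = $7,553.77 − $46.81 = $7,506.96
Local income tax: $7,506.96 × 0.0233 = $174.91
State tax withheld: $7,506.96 × 0.0571 = $428.65
OASDI: $7,553.77 × 0.04 = $302.15
Medicare: $7,553.77 × 0.011 = $83.09
Parking fee: $214.15
(Employer's $147.32 toward parking fee is not withheld from the employee.)
Total deductions = $46.81 + $174.91 + $428.65 + $302.15 + $83.09 + $214.15 = $1,249.76
Net pay = $7,553.77 − $1,249.76 = $6,304.01

$6,304.01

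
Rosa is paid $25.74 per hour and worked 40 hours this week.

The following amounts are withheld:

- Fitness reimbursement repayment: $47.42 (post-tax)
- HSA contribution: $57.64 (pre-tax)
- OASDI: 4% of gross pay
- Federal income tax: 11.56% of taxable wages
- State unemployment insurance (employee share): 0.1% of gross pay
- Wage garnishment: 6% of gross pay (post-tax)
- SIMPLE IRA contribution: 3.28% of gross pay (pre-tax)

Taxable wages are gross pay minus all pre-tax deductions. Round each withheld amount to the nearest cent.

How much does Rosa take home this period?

$678.33

Gross pay: 40 × $25.74 = $1,029.60
SIMPLE IRA contribution: $1,029.60 × 0.0328 = $33.77
HSA contribution: $57.64
Pre-tax total = $33.77 + $57.64 = $91.41
Taxable wages = $1,029.60 − $91.41 = $938.19
Federal income tax: $938.19 × 0.1156 = $108.45
State unemployment insurance (employee share): $1,029.60 × 0.001 = $1.03
OASDI: $1,029.60 × 0.04 = $41.18
Wage garnishment: $1,029.60 × 0.06 = $61.78
Fitness reimbursement repayment: $47.42
Total deductions = $33.77 + $57.64 + $108.45 + $1.03 + $41.18 + $61.78 + $47.42 = $351.27
Net pay = $1,029.60 − $351.27 = $678.33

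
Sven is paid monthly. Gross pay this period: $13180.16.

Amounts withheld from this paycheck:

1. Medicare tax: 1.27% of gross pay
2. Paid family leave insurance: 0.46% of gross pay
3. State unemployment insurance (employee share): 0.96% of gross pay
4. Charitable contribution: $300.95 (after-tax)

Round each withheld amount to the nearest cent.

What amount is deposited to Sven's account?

Medicare tax: $13180.16 × 0.0127 = $167.39
Paid family leave insurance: $13180.16 × 0.0046 = $60.63
State unemployment insurance (employee share): $13180.16 × 0.0096 = $126.53
Charitable contribution: $300.95
Total deductions = $167.39 + $60.63 + $126.53 + $300.95 = $655.50
Net pay = $13180.16 − $655.50 = $12524.66

$12524.66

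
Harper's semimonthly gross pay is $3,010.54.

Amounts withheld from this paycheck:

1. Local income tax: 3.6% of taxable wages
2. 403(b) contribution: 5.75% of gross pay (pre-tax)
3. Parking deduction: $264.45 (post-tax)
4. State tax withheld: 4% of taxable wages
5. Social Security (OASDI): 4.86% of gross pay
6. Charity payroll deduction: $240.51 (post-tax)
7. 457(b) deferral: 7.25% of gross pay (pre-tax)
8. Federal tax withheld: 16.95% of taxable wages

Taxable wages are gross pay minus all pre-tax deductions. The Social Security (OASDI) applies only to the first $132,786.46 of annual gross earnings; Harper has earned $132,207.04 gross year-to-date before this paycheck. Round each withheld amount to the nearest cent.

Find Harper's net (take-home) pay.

403(b) contribution: $3,010.54 × 0.0575 = $173.11
457(b) deferral: $3,010.54 × 0.0725 = $218.26
Pre-tax total = $173.11 + $218.26 = $391.37
Taxable wages = $3,010.54 − $391.37 = $2,619.17
State tax withheld: $2,619.17 × 0.04 = $104.77
Federal tax withheld: $2,619.17 × 0.1695 = $443.95
Local income tax: $2,619.17 × 0.036 = $94.29
Social Security (OASDI): only $132,786.46 − $132,207.04 = $579.42 of this check is subject → $579.42 × 0.0486 = $28.16
Charity payroll deduction: $240.51
Parking deduction: $264.45
Total deductions = $173.11 + $218.26 + $104.77 + $443.95 + $94.29 + $28.16 + $240.51 + $264.45 = $1,567.50
Net pay = $3,010.54 − $1,567.50 = $1,443.04

$1,443.04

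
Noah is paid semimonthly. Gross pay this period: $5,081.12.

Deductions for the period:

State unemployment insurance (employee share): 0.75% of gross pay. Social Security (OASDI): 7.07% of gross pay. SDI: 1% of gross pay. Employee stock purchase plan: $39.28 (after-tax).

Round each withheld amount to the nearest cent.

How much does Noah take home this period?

$4,593.68

State unemployment insurance (employee share): $5,081.12 × 0.0075 = $38.11
SDI: $5,081.12 × 0.01 = $50.81
Social Security (OASDI): $5,081.12 × 0.0707 = $359.24
Employee stock purchase plan: $39.28
Total deductions = $38.11 + $50.81 + $359.24 + $39.28 = $487.44
Net pay = $5,081.12 − $487.44 = $4,593.68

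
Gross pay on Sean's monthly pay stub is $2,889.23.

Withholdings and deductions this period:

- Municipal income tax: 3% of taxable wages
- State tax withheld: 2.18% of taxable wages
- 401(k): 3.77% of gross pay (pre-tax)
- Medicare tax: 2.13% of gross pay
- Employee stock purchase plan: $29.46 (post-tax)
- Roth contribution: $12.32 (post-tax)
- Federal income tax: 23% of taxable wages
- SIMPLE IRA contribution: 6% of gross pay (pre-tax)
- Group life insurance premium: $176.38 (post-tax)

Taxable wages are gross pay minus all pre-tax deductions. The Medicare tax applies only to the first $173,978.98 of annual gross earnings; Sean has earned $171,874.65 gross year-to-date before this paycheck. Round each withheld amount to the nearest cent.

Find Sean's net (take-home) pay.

SIMPLE IRA contribution: $2,889.23 × 0.06 = $173.35
401(k): $2,889.23 × 0.0377 = $108.92
Pre-tax total = $173.35 + $108.92 = $282.27
Taxable wages = $2,889.23 − $282.27 = $2,606.96
Federal income tax: $2,606.96 × 0.23 = $599.60
Municipal income tax: $2,606.96 × 0.03 = $78.21
State tax withheld: $2,606.96 × 0.0218 = $56.83
Medicare tax: only $173,978.98 − $171,874.65 = $2,104.33 of this check is subject → $2,104.33 × 0.0213 = $44.82
Roth contribution: $12.32
Employee stock purchase plan: $29.46
Group life insurance premium: $176.38
Total deductions = $173.35 + $108.92 + $599.60 + $78.21 + $56.83 + $44.82 + $12.32 + $29.46 + $176.38 = $1,279.89
Net pay = $2,889.23 − $1,279.89 = $1,609.34

$1,609.34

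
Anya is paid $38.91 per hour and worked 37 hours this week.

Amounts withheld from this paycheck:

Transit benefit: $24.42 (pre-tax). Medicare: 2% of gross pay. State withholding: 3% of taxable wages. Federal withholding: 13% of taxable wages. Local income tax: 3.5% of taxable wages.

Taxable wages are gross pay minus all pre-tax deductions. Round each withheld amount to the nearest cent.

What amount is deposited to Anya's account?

$1,110.49

Gross pay: 37 × $38.91 = $1,439.67
Transit benefit: $24.42
Taxable wages = $1,439.67 − $24.42 = $1,415.25
Local income tax: $1,415.25 × 0.035 = $49.53
State withholding: $1,415.25 × 0.03 = $42.46
Federal withholding: $1,415.25 × 0.13 = $183.98
Medicare: $1,439.67 × 0.02 = $28.79
Total deductions = $24.42 + $49.53 + $42.46 + $183.98 + $28.79 = $329.18
Net pay = $1,439.67 − $329.18 = $1,110.49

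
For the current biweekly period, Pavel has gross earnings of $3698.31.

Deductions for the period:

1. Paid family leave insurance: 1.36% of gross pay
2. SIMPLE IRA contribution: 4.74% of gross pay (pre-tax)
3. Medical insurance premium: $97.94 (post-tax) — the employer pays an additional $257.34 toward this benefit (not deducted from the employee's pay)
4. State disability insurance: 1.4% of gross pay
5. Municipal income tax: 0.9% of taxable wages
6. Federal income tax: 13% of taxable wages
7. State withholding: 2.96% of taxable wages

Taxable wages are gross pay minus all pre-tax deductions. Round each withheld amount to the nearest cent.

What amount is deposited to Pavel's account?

$2729.01

SIMPLE IRA contribution: $3698.31 × 0.0474 = $175.30
Taxable wages = $3698.31 − $175.30 = $3523.01
Federal income tax: $3523.01 × 0.13 = $457.99
State withholding: $3523.01 × 0.0296 = $104.28
Municipal income tax: $3523.01 × 0.009 = $31.71
Paid family leave insurance: $3698.31 × 0.0136 = $50.30
State disability insurance: $3698.31 × 0.014 = $51.78
Medical insurance premium: $97.94
(Employer's $257.34 toward medical insurance premium is not withheld from the employee.)
Total deductions = $175.30 + $457.99 + $104.28 + $31.71 + $50.30 + $51.78 + $97.94 = $969.30
Net pay = $3698.31 − $969.30 = $2729.01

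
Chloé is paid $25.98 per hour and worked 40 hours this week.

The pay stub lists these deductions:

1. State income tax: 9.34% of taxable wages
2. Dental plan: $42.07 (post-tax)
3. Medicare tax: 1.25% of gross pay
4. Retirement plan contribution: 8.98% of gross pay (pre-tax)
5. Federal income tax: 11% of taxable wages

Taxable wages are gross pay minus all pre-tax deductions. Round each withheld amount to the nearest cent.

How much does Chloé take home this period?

$698.42

Gross pay: 40 × $25.98 = $1039.20
Retirement plan contribution: $1039.20 × 0.0898 = $93.32
Taxable wages = $1039.20 − $93.32 = $945.88
State income tax: $945.88 × 0.0934 = $88.35
Federal income tax: $945.88 × 0.11 = $104.05
Medicare tax: $1039.20 × 0.0125 = $12.99
Dental plan: $42.07
Total deductions = $93.32 + $88.35 + $104.05 + $12.99 + $42.07 = $340.78
Net pay = $1039.20 − $340.78 = $698.42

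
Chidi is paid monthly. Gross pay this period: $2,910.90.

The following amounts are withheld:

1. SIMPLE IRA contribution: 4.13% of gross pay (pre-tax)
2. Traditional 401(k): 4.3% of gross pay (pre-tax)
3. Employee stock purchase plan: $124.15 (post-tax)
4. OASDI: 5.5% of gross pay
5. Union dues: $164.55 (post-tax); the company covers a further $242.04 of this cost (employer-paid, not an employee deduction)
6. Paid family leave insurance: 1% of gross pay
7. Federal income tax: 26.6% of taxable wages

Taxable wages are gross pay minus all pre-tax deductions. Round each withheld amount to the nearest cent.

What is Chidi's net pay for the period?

$1,478.57

SIMPLE IRA contribution: $2,910.90 × 0.0413 = $120.22
Traditional 401(k): $2,910.90 × 0.043 = $125.17
Pre-tax total = $120.22 + $125.17 = $245.39
Taxable wages = $2,910.90 − $245.39 = $2,665.51
Federal income tax: $2,665.51 × 0.266 = $709.03
OASDI: $2,910.90 × 0.055 = $160.10
Paid family leave insurance: $2,910.90 × 0.01 = $29.11
Employee stock purchase plan: $124.15
Union dues: $164.55
(Employer's $242.04 toward union dues is not withheld from the employee.)
Total deductions = $120.22 + $125.17 + $709.03 + $160.10 + $29.11 + $124.15 + $164.55 = $1,432.33
Net pay = $2,910.90 − $1,432.33 = $1,478.57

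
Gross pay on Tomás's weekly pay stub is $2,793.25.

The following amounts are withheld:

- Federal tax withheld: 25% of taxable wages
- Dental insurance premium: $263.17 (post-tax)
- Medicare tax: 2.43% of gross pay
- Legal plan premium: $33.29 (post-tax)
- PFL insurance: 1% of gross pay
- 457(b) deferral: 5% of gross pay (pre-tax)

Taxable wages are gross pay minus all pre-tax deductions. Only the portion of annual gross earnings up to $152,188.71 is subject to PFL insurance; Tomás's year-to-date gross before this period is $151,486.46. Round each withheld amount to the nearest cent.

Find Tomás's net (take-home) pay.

$1,618.83

457(b) deferral: $2,793.25 × 0.05 = $139.66
Taxable wages = $2,793.25 − $139.66 = $2,653.59
Federal tax withheld: $2,653.59 × 0.25 = $663.40
Medicare tax: $2,793.25 × 0.0243 = $67.88
PFL insurance: only $152,188.71 − $151,486.46 = $702.25 of this check is subject → $702.25 × 0.01 = $7.02
Legal plan premium: $33.29
Dental insurance premium: $263.17
Total deductions = $139.66 + $663.40 + $67.88 + $7.02 + $33.29 + $263.17 = $1,174.42
Net pay = $2,793.25 − $1,174.42 = $1,618.83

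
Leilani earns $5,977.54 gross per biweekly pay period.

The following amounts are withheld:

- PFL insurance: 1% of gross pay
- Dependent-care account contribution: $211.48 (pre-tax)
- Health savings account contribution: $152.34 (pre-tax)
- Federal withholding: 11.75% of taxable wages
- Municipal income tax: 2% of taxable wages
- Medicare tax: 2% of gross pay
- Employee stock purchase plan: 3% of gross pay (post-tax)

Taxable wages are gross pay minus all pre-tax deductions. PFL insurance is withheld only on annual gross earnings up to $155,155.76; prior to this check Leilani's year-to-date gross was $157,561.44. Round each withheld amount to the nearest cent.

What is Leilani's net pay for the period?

$4,542.96

Health savings account contribution: $152.34
Dependent-care account contribution: $211.48
Pre-tax total = $152.34 + $211.48 = $363.82
Taxable wages = $5,977.54 − $363.82 = $5,613.72
Municipal income tax: $5,613.72 × 0.02 = $112.27
Federal withholding: $5,613.72 × 0.1175 = $659.61
PFL insurance: annual cap $155,155.76 already reached (YTD $157,561.44), so $0.00
Medicare tax: $5,977.54 × 0.02 = $119.55
Employee stock purchase plan: $5,977.54 × 0.03 = $179.33
Total deductions = $152.34 + $211.48 + $112.27 + $659.61 + $0.00 + $119.55 + $179.33 = $1,434.58
Net pay = $5,977.54 − $1,434.58 = $4,542.96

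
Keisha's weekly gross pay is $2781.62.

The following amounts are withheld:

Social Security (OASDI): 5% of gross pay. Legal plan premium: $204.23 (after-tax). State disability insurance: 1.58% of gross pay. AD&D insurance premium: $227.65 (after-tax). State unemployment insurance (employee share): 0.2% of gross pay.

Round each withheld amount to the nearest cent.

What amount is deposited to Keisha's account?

State unemployment insurance (employee share): $2781.62 × 0.002 = $5.56
State disability insurance: $2781.62 × 0.0158 = $43.95
Social Security (OASDI): $2781.62 × 0.05 = $139.08
Legal plan premium: $204.23
AD&D insurance premium: $227.65
Total deductions = $5.56 + $43.95 + $139.08 + $204.23 + $227.65 = $620.47
Net pay = $2781.62 − $620.47 = $2161.15

$2161.15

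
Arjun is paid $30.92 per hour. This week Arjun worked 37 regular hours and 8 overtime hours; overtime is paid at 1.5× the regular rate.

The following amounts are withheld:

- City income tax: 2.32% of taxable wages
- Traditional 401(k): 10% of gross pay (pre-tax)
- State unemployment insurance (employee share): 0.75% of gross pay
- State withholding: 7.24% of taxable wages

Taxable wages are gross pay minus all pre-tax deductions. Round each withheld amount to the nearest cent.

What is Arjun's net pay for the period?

$1,221.86

Regular pay: 37 × $30.92 = $1,144.04
Overtime pay: 8 × $30.92 × 1.5 = $371.04
Gross pay = $1,144.04 + $371.04 = $1,515.08
Traditional 401(k): $1,515.08 × 0.1 = $151.51
Taxable wages = $1,515.08 − $151.51 = $1,363.57
City income tax: $1,363.57 × 0.0232 = $31.63
State withholding: $1,363.57 × 0.0724 = $98.72
State unemployment insurance (employee share): $1,515.08 × 0.0075 = $11.36
Total deductions = $151.51 + $31.63 + $98.72 + $11.36 = $293.22
Net pay = $1,515.08 − $293.22 = $1,221.86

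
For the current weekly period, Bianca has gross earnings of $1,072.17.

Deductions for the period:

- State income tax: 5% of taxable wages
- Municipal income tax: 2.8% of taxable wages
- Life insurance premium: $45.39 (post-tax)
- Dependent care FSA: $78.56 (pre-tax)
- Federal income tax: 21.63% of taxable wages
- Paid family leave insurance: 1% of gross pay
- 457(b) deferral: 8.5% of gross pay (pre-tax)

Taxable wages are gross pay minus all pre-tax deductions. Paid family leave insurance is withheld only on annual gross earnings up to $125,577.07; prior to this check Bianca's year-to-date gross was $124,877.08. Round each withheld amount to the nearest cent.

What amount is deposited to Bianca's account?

$584.49

Dependent care FSA: $78.56
457(b) deferral: $1,072.17 × 0.085 = $91.13
Pre-tax total = $78.56 + $91.13 = $169.69
Taxable wages = $1,072.17 − $169.69 = $902.48
Federal income tax: $902.48 × 0.2163 = $195.21
Municipal income tax: $902.48 × 0.028 = $25.27
State income tax: $902.48 × 0.05 = $45.12
Paid family leave insurance: only $125,577.07 − $124,877.08 = $699.99 of this check is subject → $699.99 × 0.01 = $7.00
Life insurance premium: $45.39
Total deductions = $78.56 + $91.13 + $195.21 + $25.27 + $45.12 + $7.00 + $45.39 = $487.68
Net pay = $1,072.17 − $487.68 = $584.49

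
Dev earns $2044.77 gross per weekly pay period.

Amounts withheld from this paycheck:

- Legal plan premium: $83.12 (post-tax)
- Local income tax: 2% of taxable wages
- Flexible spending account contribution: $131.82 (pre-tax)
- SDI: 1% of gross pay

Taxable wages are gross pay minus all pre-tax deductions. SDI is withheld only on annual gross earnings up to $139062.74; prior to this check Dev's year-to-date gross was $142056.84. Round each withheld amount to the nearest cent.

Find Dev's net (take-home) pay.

Flexible spending account contribution: $131.82
Taxable wages = $2044.77 − $131.82 = $1912.95
Local income tax: $1912.95 × 0.02 = $38.26
SDI: annual cap $139062.74 already reached (YTD $142056.84), so $0.00
Legal plan premium: $83.12
Total deductions = $131.82 + $38.26 + $0.00 + $83.12 = $253.20
Net pay = $2044.77 − $253.20 = $1791.57

$1791.57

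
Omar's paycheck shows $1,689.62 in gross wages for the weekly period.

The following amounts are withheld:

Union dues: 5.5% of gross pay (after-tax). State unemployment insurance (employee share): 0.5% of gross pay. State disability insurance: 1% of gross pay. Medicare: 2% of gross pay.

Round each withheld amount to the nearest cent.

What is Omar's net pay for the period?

$1,537.55

Medicare: $1,689.62 × 0.02 = $33.79
State disability insurance: $1,689.62 × 0.01 = $16.90
State unemployment insurance (employee share): $1,689.62 × 0.005 = $8.45
Union dues: $1,689.62 × 0.055 = $92.93
Total deductions = $33.79 + $16.90 + $8.45 + $92.93 = $152.07
Net pay = $1,689.62 − $152.07 = $1,537.55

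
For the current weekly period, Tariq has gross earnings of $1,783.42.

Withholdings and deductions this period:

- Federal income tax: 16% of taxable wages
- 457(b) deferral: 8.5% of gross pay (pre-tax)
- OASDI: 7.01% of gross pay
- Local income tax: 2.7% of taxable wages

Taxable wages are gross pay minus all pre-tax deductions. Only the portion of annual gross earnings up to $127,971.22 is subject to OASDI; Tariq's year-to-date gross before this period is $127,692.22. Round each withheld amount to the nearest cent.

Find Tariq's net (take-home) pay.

457(b) deferral: $1,783.42 × 0.085 = $151.59
Taxable wages = $1,783.42 − $151.59 = $1,631.83
Local income tax: $1,631.83 × 0.027 = $44.06
Federal income tax: $1,631.83 × 0.16 = $261.09
OASDI: only $127,971.22 − $127,692.22 = $279.00 of this check is subject → $279.00 × 0.0701 = $19.56
Total deductions = $151.59 + $44.06 + $261.09 + $19.56 = $476.30
Net pay = $1,783.42 − $476.30 = $1,307.12

$1,307.12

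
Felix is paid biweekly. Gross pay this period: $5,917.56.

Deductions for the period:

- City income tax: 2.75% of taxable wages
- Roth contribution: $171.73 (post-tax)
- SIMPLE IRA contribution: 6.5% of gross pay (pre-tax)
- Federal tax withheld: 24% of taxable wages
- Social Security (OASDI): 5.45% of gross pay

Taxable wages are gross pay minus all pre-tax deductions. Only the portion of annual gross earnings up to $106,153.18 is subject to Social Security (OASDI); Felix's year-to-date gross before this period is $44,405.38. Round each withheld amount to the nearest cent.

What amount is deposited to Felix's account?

SIMPLE IRA contribution: $5,917.56 × 0.065 = $384.64
Taxable wages = $5,917.56 − $384.64 = $5,532.92
Federal tax withheld: $5,532.92 × 0.24 = $1,327.90
City income tax: $5,532.92 × 0.0275 = $152.16
Social Security (OASDI): cap not yet reached, full $5,917.56 is subject → $5,917.56 × 0.0545 = $322.51
Roth contribution: $171.73
Total deductions = $384.64 + $1,327.90 + $152.16 + $322.51 + $171.73 = $2,358.94
Net pay = $5,917.56 − $2,358.94 = $3,558.62

$3,558.62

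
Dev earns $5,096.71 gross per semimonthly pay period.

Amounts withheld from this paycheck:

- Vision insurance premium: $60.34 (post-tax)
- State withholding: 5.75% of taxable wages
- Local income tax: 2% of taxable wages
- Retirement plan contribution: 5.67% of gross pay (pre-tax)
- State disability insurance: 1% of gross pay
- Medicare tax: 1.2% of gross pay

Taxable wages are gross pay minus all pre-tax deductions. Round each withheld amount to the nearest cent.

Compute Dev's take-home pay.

$4,262.67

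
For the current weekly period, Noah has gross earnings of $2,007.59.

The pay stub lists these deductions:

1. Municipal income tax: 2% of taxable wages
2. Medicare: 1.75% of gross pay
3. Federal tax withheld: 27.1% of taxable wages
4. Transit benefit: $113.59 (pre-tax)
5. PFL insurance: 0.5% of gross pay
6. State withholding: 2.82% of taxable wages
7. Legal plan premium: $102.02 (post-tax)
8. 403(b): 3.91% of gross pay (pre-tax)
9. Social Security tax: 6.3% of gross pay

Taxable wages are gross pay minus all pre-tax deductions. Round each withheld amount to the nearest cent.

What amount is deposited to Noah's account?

$962.32

403(b): $2,007.59 × 0.0391 = $78.50
Transit benefit: $113.59
Pre-tax total = $78.50 + $113.59 = $192.09
Taxable wages = $2,007.59 − $192.09 = $1,815.50
Federal tax withheld: $1,815.50 × 0.271 = $492.00
Municipal income tax: $1,815.50 × 0.02 = $36.31
State withholding: $1,815.50 × 0.0282 = $51.20
PFL insurance: $2,007.59 × 0.005 = $10.04
Medicare: $2,007.59 × 0.0175 = $35.13
Social Security tax: $2,007.59 × 0.063 = $126.48
Legal plan premium: $102.02
Total deductions = $78.50 + $113.59 + $492.00 + $36.31 + $51.20 + $10.04 + $35.13 + $126.48 + $102.02 = $1,045.27
Net pay = $2,007.59 − $1,045.27 = $962.32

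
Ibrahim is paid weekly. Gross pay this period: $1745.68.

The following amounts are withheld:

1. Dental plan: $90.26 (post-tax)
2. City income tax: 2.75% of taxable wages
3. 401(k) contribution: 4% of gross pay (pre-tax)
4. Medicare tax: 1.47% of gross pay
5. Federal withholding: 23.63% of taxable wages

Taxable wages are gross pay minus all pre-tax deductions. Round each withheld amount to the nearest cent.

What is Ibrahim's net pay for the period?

401(k) contribution: $1745.68 × 0.04 = $69.83
Taxable wages = $1745.68 − $69.83 = $1675.85
City income tax: $1675.85 × 0.0275 = $46.09
Federal withholding: $1675.85 × 0.2363 = $396.00
Medicare tax: $1745.68 × 0.0147 = $25.66
Dental plan: $90.26
Total deductions = $69.83 + $46.09 + $396.00 + $25.66 + $90.26 = $627.84
Net pay = $1745.68 − $627.84 = $1117.84

$1117.84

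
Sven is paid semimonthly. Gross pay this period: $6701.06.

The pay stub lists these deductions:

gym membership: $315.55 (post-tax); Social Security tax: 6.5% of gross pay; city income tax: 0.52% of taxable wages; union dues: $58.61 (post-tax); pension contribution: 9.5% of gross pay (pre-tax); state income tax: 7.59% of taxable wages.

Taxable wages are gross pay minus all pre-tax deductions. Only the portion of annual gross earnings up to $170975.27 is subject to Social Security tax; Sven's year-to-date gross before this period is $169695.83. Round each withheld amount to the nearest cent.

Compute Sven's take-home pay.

Pension contribution: $6701.06 × 0.095 = $636.60
Taxable wages = $6701.06 − $636.60 = $6064.46
State income tax: $6064.46 × 0.0759 = $460.29
City income tax: $6064.46 × 0.0052 = $31.54
Social Security tax: only $170975.27 − $169695.83 = $1279.44 of this check is subject → $1279.44 × 0.065 = $83.16
Union dues: $58.61
Gym membership: $315.55
Total deductions = $636.60 + $460.29 + $31.54 + $83.16 + $58.61 + $315.55 = $1585.75
Net pay = $6701.06 − $1585.75 = $5115.31

$5115.31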